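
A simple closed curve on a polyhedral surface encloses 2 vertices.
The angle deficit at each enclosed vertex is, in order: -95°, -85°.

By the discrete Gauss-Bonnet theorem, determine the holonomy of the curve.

Holonomy = total enclosed curvature = (-95°) + (-85°) = -180°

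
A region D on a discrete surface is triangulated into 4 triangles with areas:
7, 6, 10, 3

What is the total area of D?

7 + 6 + 10 + 3 = 26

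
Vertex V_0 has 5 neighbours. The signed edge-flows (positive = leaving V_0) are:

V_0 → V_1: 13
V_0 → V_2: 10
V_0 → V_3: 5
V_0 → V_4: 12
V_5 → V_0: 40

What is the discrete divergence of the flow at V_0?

Divergence = sum of outgoing flows = 13 + 10 + 5 + 12 + (-40) = 0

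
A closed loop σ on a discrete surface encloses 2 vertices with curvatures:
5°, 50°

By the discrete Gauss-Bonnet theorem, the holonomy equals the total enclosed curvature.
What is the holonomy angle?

Holonomy = total enclosed curvature = 5° + 50° = 55°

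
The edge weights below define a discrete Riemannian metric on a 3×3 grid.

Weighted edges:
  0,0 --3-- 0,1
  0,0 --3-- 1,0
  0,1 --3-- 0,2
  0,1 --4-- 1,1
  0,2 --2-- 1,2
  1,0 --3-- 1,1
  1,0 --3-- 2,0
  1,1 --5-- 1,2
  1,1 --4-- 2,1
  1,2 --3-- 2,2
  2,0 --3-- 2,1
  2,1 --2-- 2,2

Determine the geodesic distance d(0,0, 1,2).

Shortest path: 0,0 → 0,1 → 0,2 → 1,2, total weight = 8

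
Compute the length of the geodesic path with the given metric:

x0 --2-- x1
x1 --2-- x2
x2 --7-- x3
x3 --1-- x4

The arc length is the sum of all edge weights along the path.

Arc length = 2 + 2 + 7 + 1 = 12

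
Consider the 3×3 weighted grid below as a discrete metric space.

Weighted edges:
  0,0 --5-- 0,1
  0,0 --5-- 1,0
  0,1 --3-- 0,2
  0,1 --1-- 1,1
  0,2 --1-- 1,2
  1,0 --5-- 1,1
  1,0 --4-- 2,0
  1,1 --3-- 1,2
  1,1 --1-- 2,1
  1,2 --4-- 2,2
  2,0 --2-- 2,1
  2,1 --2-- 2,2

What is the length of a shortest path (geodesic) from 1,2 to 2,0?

Shortest path: 1,2 → 1,1 → 2,1 → 2,0, total weight = 6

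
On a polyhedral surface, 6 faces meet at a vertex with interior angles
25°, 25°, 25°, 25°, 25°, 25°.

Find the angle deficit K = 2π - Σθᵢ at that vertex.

Sum of angles = 150°. K = 360° - 150° = 210°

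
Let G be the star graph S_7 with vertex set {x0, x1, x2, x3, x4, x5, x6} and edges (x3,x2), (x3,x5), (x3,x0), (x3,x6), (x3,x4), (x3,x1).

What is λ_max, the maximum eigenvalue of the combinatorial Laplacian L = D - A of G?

The star S_7 is the complete bipartite graph K_{1,6} (one hub of degree 6, 6 leaves of degree 1). The Laplacian spectrum of K_{p,q} is 0, p (multiplicity q−1), q (multiplicity p−1), p+q. With p = 1, q = 6: 0 once, 1 with multiplicity 5, and 7 once. (Check: trace L = sum of degrees = 12 = 5·1 + 7.)
Laplacian eigenvalues: [0.0, 1.0, 1.0, 1.0, 1.0, 1.0, 7.0]. Largest eigenvalue (spectral radius) = 7.0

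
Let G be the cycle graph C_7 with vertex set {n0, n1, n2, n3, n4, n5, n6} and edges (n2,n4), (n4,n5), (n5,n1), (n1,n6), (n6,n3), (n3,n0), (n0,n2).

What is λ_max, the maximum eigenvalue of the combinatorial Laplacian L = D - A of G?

The cycle graph C_n has Laplacian eigenvalues λ_k = 2 − 2cos(2πk/n), k = 0, 1, …, n−1. Here n = 7:
k=0: 2 − 2cos(0) = 0.0; k=1: 2 − 2cos(2π/7) = 0.753; k=2: 2 − 2cos(4π/7) = 2.445; k=3: 2 − 2cos(6π/7) = 3.8019; k=4: 2 − 2cos(8π/7) = 3.8019; k=5: 2 − 2cos(10π/7) = 2.445; k=6: 2 − 2cos(12π/7) = 0.753.
Laplacian eigenvalues: [0.0, 0.753, 0.753, 2.445, 2.445, 3.8019, 3.8019]. Largest eigenvalue (spectral radius) = 3.8019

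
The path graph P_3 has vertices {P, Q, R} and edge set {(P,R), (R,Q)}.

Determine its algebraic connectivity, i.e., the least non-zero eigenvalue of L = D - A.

The path graph P_n has Laplacian eigenvalues λ_k = 2 − 2cos(kπ/n), k = 0, 1, …, n−1. Here n = 3:
k=0: 2 − 2cos(0) = 0.0; k=1: 2 − 2cos(π/3) = 1.0; k=2: 2 − 2cos(2π/3) = 3.0.
Laplacian eigenvalues: [0.0, 1.0, 3.0]. Algebraic connectivity (smallest non-zero eigenvalue) = 1.0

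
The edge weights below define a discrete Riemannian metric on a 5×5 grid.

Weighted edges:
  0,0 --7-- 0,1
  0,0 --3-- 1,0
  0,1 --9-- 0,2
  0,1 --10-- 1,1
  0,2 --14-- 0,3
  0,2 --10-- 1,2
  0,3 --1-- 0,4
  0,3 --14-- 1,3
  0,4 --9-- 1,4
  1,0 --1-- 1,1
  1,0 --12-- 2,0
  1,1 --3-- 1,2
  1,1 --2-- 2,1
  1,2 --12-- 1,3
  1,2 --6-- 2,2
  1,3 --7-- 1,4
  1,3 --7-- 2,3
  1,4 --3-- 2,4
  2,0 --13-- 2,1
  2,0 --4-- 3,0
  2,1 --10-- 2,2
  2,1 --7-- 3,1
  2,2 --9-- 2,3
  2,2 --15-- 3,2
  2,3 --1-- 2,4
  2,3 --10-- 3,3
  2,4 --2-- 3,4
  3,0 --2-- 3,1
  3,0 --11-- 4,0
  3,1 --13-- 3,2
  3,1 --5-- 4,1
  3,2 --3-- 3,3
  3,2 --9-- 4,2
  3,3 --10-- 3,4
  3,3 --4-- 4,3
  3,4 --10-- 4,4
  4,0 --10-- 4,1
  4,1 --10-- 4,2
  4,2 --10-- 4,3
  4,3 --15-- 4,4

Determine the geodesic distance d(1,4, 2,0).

Shortest path: 1,4 → 1,3 → 1,2 → 1,1 → 1,0 → 2,0, total weight = 35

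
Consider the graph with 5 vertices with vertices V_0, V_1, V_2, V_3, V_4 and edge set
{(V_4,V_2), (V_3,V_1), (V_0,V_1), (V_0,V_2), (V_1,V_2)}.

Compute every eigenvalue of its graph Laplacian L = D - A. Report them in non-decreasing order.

Degrees: deg(V_0) = 2, deg(V_1) = 3, deg(V_2) = 3, deg(V_3) = 1, deg(V_4) = 1.
L = D − A with rows/columns ordered (V_0, V_1, V_2, V_3, V_4):
  [ 2, -1, -1,  0,  0]
  [-1,  3, -1, -1,  0]
  [-1, -1,  3,  0, -1]
  [ 0, -1,  0,  1,  0]
  [ 0,  0, -1,  0,  1]
Characteristic polynomial: det(λI − L) = λ(λ² − 5λ + 3)(λ² − 5λ + 5).
Roots: λ = 0; (λ² − 5λ + 3) = 0 ⇒ λ = (5 ± √13)/2 ≈ 0.6972, 4.3028; (λ² − 5λ + 5) = 0 ⇒ λ = (5 ± √5)/2 ≈ 1.382, 3.618.
(Check: the roots sum (with multiplicity) to 10, matching trace L = Σdeg = 2·5 = 10.)
Laplacian eigenvalues (increasing order): [0.0, 0.6972, 1.382, 3.618, 4.3028]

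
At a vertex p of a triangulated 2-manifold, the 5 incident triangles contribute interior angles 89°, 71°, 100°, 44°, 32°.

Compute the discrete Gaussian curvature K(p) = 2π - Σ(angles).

Sum of angles = 336°. K = 360° - 336° = 24° = 2π/15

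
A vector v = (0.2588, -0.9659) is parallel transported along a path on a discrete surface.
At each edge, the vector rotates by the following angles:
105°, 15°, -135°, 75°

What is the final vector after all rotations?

Total rotation: 105° + 15° + (-135°) + 75° = 60°. Final vector: (0.9659, -0.2588)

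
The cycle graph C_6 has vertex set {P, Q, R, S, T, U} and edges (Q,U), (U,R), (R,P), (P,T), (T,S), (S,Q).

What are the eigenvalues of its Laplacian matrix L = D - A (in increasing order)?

The cycle graph C_n has Laplacian eigenvalues λ_k = 2 − 2cos(2πk/n), k = 0, 1, …, n−1. Here n = 6:
k=0: 2 − 2cos(0) = 0.0; k=1: 2 − 2cos(π/3) = 1.0; k=2: 2 − 2cos(2π/3) = 3.0; k=3: 2 − 2cos(π) = 4.0; k=4: 2 − 2cos(4π/3) = 3.0; k=5: 2 − 2cos(5π/3) = 1.0.
Laplacian eigenvalues (increasing order): [0.0, 1.0, 1.0, 3.0, 3.0, 4.0]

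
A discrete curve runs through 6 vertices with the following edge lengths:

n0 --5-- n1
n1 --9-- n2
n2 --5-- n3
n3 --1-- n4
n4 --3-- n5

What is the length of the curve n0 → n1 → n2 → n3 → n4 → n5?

Arc length = 5 + 9 + 5 + 1 + 3 = 23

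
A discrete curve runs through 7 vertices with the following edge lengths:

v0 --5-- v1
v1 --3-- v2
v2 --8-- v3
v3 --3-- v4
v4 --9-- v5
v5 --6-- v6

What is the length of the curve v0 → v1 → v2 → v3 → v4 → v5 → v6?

Arc length = 5 + 3 + 8 + 3 + 9 + 6 = 34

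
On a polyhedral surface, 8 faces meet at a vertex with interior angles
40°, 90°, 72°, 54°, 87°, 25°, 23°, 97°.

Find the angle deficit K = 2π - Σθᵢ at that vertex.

Sum of angles = 488°. K = 360° - 488° = -128° = -32π/45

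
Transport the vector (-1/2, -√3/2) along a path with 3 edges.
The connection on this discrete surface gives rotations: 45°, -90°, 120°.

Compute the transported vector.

Total rotation: 45° + (-90°) + 120° = 75°. Final vector: (0.7071, -0.7071)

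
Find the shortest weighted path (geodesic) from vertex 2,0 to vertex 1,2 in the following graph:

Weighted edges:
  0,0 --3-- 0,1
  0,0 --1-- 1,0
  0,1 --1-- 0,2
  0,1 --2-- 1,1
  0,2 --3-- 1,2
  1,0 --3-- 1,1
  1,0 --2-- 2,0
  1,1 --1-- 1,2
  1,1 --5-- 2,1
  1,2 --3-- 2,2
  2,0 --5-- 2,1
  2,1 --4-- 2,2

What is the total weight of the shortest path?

Shortest path: 2,0 → 1,0 → 1,1 → 1,2, total weight = 6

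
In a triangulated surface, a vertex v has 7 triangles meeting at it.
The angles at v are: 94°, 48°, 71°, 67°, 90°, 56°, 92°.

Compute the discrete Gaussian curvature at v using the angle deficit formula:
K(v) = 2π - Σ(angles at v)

Sum of angles = 518°. K = 360° - 518° = -158° = -79π/90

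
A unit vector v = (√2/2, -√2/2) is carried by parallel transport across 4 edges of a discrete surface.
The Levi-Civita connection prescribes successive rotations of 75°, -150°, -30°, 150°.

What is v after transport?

Total rotation: 75° + (-150°) + (-30°) + 150° = 45°. Final vector: (1, 0)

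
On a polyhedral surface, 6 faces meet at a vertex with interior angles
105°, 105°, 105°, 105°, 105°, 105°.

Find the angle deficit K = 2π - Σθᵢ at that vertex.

Sum of angles = 630°. K = 360° - 630° = -270°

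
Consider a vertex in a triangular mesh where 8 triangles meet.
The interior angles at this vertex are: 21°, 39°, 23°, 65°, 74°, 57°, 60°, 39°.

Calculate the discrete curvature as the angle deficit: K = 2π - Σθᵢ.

Sum of angles = 378°. K = 360° - 378° = -18° = -π/10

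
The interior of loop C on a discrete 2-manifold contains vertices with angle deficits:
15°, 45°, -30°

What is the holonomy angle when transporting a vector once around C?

Holonomy = total enclosed curvature = 15° + 45° + (-30°) = 30°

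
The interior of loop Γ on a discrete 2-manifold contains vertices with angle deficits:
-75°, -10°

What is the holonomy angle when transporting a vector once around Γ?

Holonomy = total enclosed curvature = (-75°) + (-10°) = -85°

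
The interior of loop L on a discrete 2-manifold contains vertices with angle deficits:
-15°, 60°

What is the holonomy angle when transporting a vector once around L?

Holonomy = total enclosed curvature = (-15°) + 60° = 45°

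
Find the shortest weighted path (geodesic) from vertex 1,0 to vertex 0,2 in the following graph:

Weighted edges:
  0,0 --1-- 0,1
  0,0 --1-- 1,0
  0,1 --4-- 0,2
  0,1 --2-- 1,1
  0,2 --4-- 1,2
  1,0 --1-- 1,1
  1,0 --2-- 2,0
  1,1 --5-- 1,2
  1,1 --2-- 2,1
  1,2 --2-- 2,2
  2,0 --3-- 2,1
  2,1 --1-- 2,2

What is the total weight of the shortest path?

Shortest path: 1,0 → 0,0 → 0,1 → 0,2, total weight = 6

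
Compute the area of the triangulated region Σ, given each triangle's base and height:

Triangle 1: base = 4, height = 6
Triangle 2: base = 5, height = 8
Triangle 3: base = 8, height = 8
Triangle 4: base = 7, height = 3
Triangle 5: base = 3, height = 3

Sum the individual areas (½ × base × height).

(1/2)×4×6 + (1/2)×5×8 + (1/2)×8×8 + (1/2)×7×3 + (1/2)×3×3 = 79.0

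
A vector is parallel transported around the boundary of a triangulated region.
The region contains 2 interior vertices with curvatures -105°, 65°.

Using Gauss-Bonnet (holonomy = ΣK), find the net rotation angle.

Holonomy = total enclosed curvature = (-105°) + 65° = -40°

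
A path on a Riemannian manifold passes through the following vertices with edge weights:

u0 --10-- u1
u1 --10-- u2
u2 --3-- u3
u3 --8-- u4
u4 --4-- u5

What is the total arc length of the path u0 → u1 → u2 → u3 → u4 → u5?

Arc length = 10 + 10 + 3 + 8 + 4 = 35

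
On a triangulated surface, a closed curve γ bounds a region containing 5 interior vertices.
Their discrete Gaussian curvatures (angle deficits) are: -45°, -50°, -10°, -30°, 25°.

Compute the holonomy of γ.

Holonomy = total enclosed curvature = (-45°) + (-50°) + (-10°) + (-30°) + 25° = -110°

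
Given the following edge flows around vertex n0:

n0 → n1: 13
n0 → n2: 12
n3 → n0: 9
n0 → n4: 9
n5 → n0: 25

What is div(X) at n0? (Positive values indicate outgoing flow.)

Divergence = sum of outgoing flows = 13 + 12 + (-9) + 9 + (-25) = 0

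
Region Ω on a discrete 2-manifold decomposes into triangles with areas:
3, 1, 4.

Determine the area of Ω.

3 + 1 + 4 = 8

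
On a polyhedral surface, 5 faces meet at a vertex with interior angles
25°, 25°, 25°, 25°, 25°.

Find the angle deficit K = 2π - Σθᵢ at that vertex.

Sum of angles = 125°. K = 360° - 125° = 235°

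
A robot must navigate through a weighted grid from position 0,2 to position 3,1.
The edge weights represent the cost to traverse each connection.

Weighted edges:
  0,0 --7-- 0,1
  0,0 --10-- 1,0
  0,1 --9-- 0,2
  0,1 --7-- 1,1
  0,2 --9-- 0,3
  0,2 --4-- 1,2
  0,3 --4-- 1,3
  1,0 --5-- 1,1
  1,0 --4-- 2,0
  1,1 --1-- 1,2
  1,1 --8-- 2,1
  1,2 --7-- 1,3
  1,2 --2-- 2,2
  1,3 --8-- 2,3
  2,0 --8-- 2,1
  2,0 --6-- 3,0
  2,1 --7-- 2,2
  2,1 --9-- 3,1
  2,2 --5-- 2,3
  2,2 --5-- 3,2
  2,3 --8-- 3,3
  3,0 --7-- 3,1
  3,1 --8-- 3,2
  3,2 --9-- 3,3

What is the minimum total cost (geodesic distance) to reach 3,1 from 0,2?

Shortest path: 0,2 → 1,2 → 2,2 → 3,2 → 3,1, total weight = 19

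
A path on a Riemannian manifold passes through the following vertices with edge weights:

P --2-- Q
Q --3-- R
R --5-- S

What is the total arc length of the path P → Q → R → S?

Arc length = 2 + 3 + 5 = 10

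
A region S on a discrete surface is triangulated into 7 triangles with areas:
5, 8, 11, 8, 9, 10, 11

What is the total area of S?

5 + 8 + 11 + 8 + 9 + 10 + 11 = 62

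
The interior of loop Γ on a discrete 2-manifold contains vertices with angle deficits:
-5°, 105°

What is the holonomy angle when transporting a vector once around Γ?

Holonomy = total enclosed curvature = (-5°) + 105° = 100°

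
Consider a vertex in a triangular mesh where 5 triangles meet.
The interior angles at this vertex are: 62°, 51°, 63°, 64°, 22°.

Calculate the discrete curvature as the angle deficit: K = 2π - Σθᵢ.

Sum of angles = 262°. K = 360° - 262° = 98° = 49π/90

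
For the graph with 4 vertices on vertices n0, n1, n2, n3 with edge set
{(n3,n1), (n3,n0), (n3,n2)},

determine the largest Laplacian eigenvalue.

Degrees: deg(n0) = 1, deg(n1) = 1, deg(n2) = 1, deg(n3) = 3.
L = D − A with rows/columns ordered (n0, n1, n2, n3):
  [ 1,  0,  0, -1]
  [ 0,  1,  0, -1]
  [ 0,  0,  1, -1]
  [-1, -1, -1,  3]
Characteristic polynomial: det(λI − L) = λ(λ − 1)²(λ − 4).
Roots: λ = 0; (λ − 1) = 0 ⇒ λ = 1 (multiplicity 2); (λ − 4) = 0 ⇒ λ = 4.
(Check: the roots sum (with multiplicity) to 6, matching trace L = Σdeg = 2·3 = 6.)
Laplacian eigenvalues: [0.0, 1.0, 1.0, 4.0]. Largest eigenvalue (spectral radius) = 4.0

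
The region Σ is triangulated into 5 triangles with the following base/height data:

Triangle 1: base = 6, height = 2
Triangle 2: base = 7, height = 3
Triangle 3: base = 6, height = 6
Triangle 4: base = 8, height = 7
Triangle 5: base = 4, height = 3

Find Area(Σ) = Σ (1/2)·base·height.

(1/2)×6×2 + (1/2)×7×3 + (1/2)×6×6 + (1/2)×8×7 + (1/2)×4×3 = 68.5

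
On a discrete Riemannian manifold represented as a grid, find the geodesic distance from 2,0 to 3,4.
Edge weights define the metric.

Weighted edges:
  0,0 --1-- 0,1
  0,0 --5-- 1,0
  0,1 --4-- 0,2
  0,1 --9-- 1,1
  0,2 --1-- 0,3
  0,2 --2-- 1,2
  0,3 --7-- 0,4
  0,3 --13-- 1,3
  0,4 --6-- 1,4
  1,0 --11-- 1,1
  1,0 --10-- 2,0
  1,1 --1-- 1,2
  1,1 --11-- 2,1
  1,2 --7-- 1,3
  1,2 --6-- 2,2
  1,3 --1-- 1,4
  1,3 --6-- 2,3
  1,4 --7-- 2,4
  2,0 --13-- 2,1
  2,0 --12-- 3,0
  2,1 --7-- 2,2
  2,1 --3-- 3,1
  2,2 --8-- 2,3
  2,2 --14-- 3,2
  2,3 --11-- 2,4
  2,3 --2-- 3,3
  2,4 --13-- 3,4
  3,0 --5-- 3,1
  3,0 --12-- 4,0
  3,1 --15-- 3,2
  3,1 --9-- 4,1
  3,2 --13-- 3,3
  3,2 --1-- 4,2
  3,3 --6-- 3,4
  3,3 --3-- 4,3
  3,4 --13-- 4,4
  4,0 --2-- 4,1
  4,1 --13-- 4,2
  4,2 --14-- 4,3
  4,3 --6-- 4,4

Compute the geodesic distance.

Shortest path: 2,0 → 2,1 → 2,2 → 2,3 → 3,3 → 3,4, total weight = 36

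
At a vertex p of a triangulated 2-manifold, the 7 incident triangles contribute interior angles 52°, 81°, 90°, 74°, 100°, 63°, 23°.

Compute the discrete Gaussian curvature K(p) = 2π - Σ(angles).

Sum of angles = 483°. K = 360° - 483° = -123° = -41π/60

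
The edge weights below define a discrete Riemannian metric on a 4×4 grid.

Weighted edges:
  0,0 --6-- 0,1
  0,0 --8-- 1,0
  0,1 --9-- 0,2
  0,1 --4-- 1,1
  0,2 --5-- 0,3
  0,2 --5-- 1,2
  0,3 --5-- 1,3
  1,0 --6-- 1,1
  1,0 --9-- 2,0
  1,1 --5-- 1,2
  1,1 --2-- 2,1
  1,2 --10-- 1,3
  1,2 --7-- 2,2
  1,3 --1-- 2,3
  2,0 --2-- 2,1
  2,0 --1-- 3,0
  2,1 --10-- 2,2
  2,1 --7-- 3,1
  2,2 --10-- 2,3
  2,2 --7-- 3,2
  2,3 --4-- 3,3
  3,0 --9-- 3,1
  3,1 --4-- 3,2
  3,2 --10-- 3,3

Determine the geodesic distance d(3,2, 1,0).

Shortest path: 3,2 → 3,1 → 2,1 → 1,1 → 1,0, total weight = 19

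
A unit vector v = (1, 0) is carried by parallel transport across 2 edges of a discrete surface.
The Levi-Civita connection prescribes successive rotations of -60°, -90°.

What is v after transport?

Total rotation: (-60°) + (-90°) = -150°. Final vector: (-0.8660, -0.5000)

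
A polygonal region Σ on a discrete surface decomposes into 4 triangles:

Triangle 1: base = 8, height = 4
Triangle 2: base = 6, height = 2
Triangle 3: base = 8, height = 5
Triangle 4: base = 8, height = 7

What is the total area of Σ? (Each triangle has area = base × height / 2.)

(1/2)×8×4 + (1/2)×6×2 + (1/2)×8×5 + (1/2)×8×7 = 70.0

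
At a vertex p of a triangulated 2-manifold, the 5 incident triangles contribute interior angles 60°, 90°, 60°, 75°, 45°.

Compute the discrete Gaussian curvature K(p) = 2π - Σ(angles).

Sum of angles = 330°. K = 360° - 330° = 30° = π/6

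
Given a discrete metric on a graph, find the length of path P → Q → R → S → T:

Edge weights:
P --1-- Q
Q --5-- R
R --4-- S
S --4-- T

Arc length = 1 + 5 + 4 + 4 = 14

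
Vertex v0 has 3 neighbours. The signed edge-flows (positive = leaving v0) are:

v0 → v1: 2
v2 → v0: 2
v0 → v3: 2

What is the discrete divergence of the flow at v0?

Divergence = sum of outgoing flows = 2 + (-2) + 2 = 2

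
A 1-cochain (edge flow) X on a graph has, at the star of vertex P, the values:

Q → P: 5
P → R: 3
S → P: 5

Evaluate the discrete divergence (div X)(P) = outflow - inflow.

Divergence = sum of outgoing flows = (-5) + 3 + (-5) = -7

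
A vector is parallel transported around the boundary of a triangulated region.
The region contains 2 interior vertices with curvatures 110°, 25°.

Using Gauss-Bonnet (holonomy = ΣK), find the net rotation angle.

Holonomy = total enclosed curvature = 110° + 25° = 135°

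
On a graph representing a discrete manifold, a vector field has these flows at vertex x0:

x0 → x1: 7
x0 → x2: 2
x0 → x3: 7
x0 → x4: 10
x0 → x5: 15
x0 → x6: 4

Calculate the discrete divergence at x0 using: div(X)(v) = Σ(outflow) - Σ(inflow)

Divergence = sum of outgoing flows = 7 + 2 + 7 + 10 + 15 + 4 = 45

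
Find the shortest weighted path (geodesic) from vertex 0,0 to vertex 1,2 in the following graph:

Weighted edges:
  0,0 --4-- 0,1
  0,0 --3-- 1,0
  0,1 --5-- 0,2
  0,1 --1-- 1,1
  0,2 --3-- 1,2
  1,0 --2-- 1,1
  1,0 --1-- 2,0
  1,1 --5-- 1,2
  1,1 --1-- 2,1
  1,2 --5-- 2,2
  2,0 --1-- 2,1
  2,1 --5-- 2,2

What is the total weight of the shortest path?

Shortest path: 0,0 → 1,0 → 1,1 → 1,2, total weight = 10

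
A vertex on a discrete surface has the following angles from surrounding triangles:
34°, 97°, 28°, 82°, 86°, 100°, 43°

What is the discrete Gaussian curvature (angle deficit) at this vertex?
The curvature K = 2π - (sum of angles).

Sum of angles = 470°. K = 360° - 470° = -110° = -11π/18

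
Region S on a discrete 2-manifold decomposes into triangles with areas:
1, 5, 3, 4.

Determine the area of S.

1 + 5 + 3 + 4 = 13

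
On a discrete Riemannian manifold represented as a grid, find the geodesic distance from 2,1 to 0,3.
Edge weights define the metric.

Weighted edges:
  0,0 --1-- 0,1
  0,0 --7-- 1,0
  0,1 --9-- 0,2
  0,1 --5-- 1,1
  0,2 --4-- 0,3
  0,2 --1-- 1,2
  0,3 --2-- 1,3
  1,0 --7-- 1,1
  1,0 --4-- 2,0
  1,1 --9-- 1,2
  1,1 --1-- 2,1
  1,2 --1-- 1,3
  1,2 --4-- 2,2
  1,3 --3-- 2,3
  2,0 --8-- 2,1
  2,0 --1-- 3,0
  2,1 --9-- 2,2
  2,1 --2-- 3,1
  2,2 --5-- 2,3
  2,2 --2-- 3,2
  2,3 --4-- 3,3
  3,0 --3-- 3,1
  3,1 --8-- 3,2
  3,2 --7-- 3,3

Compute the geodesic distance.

Shortest path: 2,1 → 1,1 → 1,2 → 1,3 → 0,3, total weight = 13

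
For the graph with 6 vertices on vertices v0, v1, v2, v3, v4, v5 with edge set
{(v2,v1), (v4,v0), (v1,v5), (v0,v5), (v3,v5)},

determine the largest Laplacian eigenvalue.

Degrees: deg(v0) = 2, deg(v1) = 2, deg(v2) = 1, deg(v3) = 1, deg(v4) = 1, deg(v5) = 3.
L = D − A with rows/columns ordered (v0, v1, v2, v3, v4, v5):
  [ 2,  0,  0,  0, -1, -1]
  [ 0,  2, -1,  0,  0, -1]
  [ 0, -1,  1,  0,  0,  0]
  [ 0,  0,  0,  1,  0, -1]
  [-1,  0,  0,  0,  1,  0]
  [-1, -1,  0, -1,  0,  3]
Characteristic polynomial: det(λI − L) = λ(λ² − 3λ + 1)(λ² − 5λ + 3)(λ − 2).
Roots: λ = 0; (λ² − 3λ + 1) = 0 ⇒ λ = (3 ± √5)/2 ≈ 0.382, 2.618; (λ² − 5λ + 3) = 0 ⇒ λ = (5 ± √13)/2 ≈ 0.6972, 4.3028; (λ − 2) = 0 ⇒ λ = 2.
(Check: the roots sum (with multiplicity) to 10, matching trace L = Σdeg = 2·5 = 10.)
Laplacian eigenvalues: [0.0, 0.382, 0.6972, 2.0, 2.618, 4.3028]. Largest eigenvalue (spectral radius) = 4.3028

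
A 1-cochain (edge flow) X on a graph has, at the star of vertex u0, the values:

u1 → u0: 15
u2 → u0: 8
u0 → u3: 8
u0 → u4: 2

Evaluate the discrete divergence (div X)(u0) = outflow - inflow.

Divergence = sum of outgoing flows = (-15) + (-8) + 8 + 2 = -13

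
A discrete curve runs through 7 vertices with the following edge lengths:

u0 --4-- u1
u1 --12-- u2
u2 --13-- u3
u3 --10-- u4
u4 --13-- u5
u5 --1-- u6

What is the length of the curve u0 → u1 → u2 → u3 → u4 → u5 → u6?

Arc length = 4 + 12 + 13 + 10 + 13 + 1 = 53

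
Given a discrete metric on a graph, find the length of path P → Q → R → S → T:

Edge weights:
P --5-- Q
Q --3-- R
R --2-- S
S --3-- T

Arc length = 5 + 3 + 2 + 3 = 13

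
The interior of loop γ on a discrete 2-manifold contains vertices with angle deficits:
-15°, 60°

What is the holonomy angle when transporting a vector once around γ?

Holonomy = total enclosed curvature = (-15°) + 60° = 45°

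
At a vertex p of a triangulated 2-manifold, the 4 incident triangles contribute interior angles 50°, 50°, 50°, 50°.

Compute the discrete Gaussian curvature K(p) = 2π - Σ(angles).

Sum of angles = 200°. K = 360° - 200° = 160° = 8π/9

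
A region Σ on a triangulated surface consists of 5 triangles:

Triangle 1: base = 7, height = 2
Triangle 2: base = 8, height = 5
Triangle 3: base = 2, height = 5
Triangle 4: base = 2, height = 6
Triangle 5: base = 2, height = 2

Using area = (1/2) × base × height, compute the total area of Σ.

(1/2)×7×2 + (1/2)×8×5 + (1/2)×2×5 + (1/2)×2×6 + (1/2)×2×2 = 40.0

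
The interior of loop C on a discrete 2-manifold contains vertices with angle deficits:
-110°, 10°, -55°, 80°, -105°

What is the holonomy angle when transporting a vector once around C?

Holonomy = total enclosed curvature = (-110°) + 10° + (-55°) + 80° + (-105°) = -180°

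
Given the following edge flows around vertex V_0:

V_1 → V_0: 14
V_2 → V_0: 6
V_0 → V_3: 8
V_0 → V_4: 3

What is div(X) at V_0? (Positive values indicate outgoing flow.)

Divergence = sum of outgoing flows = (-14) + (-6) + 8 + 3 = -9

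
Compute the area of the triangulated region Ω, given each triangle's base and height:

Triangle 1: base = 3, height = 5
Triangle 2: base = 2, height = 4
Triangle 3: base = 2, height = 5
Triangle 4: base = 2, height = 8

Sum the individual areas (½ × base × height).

(1/2)×3×5 + (1/2)×2×4 + (1/2)×2×5 + (1/2)×2×8 = 24.5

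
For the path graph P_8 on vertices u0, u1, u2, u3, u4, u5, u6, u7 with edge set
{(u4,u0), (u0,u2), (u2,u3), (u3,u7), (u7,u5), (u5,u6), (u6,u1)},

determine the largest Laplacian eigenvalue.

The path graph P_n has Laplacian eigenvalues λ_k = 2 − 2cos(kπ/n), k = 0, 1, …, n−1. Here n = 8:
k=0: 2 − 2cos(0) = 0.0; k=1: 2 − 2cos(π/8) = 0.1522; k=2: 2 − 2cos(π/4) = 0.5858; k=3: 2 − 2cos(3π/8) = 1.2346; k=4: 2 − 2cos(π/2) = 2.0; k=5: 2 − 2cos(5π/8) = 2.7654; k=6: 2 − 2cos(3π/4) = 3.4142; k=7: 2 − 2cos(7π/8) = 3.8478.
Laplacian eigenvalues: [0.0, 0.1522, 0.5858, 1.2346, 2.0, 2.7654, 3.4142, 3.8478]. Largest eigenvalue (spectral radius) = 3.8478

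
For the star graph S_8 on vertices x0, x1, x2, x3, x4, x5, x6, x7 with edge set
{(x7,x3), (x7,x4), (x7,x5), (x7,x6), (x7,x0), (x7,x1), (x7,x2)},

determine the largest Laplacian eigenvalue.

The star S_8 is the complete bipartite graph K_{1,7} (one hub of degree 7, 7 leaves of degree 1). The Laplacian spectrum of K_{p,q} is 0, p (multiplicity q−1), q (multiplicity p−1), p+q. With p = 1, q = 7: 0 once, 1 with multiplicity 6, and 8 once. (Check: trace L = sum of degrees = 14 = 6·1 + 8.)
Laplacian eigenvalues: [0.0, 1.0, 1.0, 1.0, 1.0, 1.0, 1.0, 8.0]. Largest eigenvalue (spectral radius) = 8.0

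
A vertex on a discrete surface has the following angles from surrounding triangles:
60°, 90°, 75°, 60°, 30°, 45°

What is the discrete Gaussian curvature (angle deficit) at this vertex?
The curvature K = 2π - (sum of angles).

Sum of angles = 360°. K = 360° - 360° = 0°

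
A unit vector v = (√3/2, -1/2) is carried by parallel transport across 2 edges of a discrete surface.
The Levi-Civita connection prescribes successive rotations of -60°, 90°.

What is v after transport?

Total rotation: (-60°) + 90° = 30°. Final vector: (1, 0)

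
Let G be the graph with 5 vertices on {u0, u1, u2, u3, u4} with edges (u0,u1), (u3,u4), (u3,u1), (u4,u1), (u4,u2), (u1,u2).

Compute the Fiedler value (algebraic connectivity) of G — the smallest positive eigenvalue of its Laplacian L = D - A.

Degrees: deg(u0) = 1, deg(u1) = 4, deg(u2) = 2, deg(u3) = 2, deg(u4) = 3.
L = D − A with rows/columns ordered (u0, u1, u2, u3, u4):
  [ 1, -1,  0,  0,  0]
  [-1,  4, -1, -1, -1]
  [ 0, -1,  2,  0, -1]
  [ 0, -1,  0,  2, -1]
  [ 0, -1, -1, -1,  3]
Characteristic polynomial: det(λI − L) = λ(λ − 1)(λ − 2)(λ − 4)(λ − 5).
Roots: λ = 0; (λ − 1) = 0 ⇒ λ = 1; (λ − 2) = 0 ⇒ λ = 2; (λ − 4) = 0 ⇒ λ = 4; (λ − 5) = 0 ⇒ λ = 5.
(Check: the roots sum (with multiplicity) to 12, matching trace L = Σdeg = 2·6 = 12.)
Laplacian eigenvalues: [0.0, 1.0, 2.0, 4.0, 5.0]. Algebraic connectivity (smallest non-zero eigenvalue) = 1.0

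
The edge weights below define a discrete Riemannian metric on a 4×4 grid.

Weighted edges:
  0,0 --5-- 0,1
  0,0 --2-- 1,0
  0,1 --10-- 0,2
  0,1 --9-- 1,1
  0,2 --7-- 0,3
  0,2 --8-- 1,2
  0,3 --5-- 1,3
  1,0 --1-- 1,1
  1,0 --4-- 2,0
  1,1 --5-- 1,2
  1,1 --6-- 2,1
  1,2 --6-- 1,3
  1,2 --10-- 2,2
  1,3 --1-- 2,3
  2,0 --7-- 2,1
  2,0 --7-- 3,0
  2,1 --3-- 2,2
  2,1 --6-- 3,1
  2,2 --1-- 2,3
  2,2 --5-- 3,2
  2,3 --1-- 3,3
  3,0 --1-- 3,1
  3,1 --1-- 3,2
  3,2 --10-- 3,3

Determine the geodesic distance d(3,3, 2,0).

Shortest path: 3,3 → 2,3 → 2,2 → 2,1 → 2,0, total weight = 12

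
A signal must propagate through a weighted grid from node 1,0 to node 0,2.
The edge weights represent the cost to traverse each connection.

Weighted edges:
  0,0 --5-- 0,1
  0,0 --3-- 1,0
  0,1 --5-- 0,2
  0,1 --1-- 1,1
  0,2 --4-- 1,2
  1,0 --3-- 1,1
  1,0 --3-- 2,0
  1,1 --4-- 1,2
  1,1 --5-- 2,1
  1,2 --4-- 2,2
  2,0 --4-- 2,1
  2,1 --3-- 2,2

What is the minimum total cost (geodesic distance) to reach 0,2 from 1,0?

Shortest path: 1,0 → 1,1 → 0,1 → 0,2, total weight = 9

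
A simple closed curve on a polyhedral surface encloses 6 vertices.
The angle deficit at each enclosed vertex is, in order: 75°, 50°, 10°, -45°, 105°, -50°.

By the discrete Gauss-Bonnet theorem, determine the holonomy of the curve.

Holonomy = total enclosed curvature = 75° + 50° + 10° + (-45°) + 105° + (-50°) = 145°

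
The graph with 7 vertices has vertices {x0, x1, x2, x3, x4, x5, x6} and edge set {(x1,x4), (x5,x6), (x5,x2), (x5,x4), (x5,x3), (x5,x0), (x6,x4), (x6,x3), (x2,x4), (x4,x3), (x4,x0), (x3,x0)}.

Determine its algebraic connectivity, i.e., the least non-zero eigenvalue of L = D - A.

Degrees: deg(x0) = 3, deg(x1) = 1, deg(x2) = 2, deg(x3) = 4, deg(x4) = 6, deg(x5) = 5, deg(x6) = 3.
L = D − A with rows/columns ordered (x0, x1, x2, x3, x4, x5, x6):
  [ 3,  0,  0, -1, -1, -1,  0]
  [ 0,  1,  0,  0, -1,  0,  0]
  [ 0,  0,  2,  0, -1, -1,  0]
  [-1,  0,  0,  4, -1, -1, -1]
  [-1, -1, -1, -1,  6, -1, -1]
  [-1,  0, -1, -1, -1,  5, -1]
  [ 0,  0,  0, -1, -1, -1,  3]
Characteristic polynomial: det(λI − L) = λ(λ − 1)(λ − 2)(λ − 3)(λ − 5)(λ − 6)(λ − 7).
Roots: λ = 0; (λ − 1) = 0 ⇒ λ = 1; (λ − 2) = 0 ⇒ λ = 2; (λ − 3) = 0 ⇒ λ = 3; (λ − 5) = 0 ⇒ λ = 5; (λ − 6) = 0 ⇒ λ = 6; (λ − 7) = 0 ⇒ λ = 7.
(Check: the roots sum (with multiplicity) to 24, matching trace L = Σdeg = 2·12 = 24.)
Laplacian eigenvalues: [0.0, 1.0, 2.0, 3.0, 5.0, 6.0, 7.0]. Algebraic connectivity (smallest non-zero eigenvalue) = 1.0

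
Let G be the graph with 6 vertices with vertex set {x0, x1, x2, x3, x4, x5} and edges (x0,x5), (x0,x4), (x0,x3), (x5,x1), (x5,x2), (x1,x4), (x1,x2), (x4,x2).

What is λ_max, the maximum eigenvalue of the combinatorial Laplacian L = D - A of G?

Degrees: deg(x0) = 3, deg(x1) = 3, deg(x2) = 3, deg(x3) = 1, deg(x4) = 3, deg(x5) = 3.
L = D − A with rows/columns ordered (x0, x1, x2, x3, x4, x5):
  [ 3,  0,  0, -1, -1, -1]
  [ 0,  3, -1,  0, -1, -1]
  [ 0, -1,  3,  0, -1, -1]
  [-1,  0,  0,  1,  0,  0]
  [-1, -1, -1,  0,  3,  0]
  [-1, -1, -1,  0,  0,  3]
Characteristic polynomial: det(λI − L) = λ(λ² − 6λ + 4)(λ − 3)²(λ − 4).
Roots: λ = 0; (λ² − 6λ + 4) = 0 ⇒ λ = 3 ± √5 ≈ 0.7639, 5.2361; (λ − 3) = 0 ⇒ λ = 3 (multiplicity 2); (λ − 4) = 0 ⇒ λ = 4.
(Check: the roots sum (with multiplicity) to 16, matching trace L = Σdeg = 2·8 = 16.)
Laplacian eigenvalues: [0.0, 0.7639, 3.0, 3.0, 4.0, 5.2361]. Largest eigenvalue (spectral radius) = 5.2361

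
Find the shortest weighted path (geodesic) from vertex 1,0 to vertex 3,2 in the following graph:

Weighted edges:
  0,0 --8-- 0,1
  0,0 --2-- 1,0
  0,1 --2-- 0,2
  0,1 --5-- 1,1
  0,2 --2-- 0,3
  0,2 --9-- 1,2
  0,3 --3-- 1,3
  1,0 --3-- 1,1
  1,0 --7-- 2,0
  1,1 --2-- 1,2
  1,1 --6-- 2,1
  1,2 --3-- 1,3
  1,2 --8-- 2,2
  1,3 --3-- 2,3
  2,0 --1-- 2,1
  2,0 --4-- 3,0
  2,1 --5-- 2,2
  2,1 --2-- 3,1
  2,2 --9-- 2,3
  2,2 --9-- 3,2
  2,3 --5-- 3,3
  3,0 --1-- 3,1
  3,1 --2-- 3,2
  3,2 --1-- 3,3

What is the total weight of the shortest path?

Shortest path: 1,0 → 2,0 → 2,1 → 3,1 → 3,2, total weight = 12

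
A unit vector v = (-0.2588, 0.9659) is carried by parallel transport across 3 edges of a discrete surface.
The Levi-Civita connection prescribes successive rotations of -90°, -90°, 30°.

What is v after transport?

Total rotation: (-90°) + (-90°) + 30° = -150°. Final vector: (0.7071, -0.7071)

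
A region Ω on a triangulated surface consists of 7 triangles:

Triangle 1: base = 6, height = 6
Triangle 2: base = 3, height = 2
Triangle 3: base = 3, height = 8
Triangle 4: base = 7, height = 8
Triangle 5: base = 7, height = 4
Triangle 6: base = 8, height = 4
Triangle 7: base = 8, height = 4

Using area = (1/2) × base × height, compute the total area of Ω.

(1/2)×6×6 + (1/2)×3×2 + (1/2)×3×8 + (1/2)×7×8 + (1/2)×7×4 + (1/2)×8×4 + (1/2)×8×4 = 107.0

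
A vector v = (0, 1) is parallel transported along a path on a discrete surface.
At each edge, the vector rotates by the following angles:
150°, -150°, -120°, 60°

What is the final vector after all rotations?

Total rotation: 150° + (-150°) + (-120°) + 60° = -60°. Final vector: (0.8660, 0.5000)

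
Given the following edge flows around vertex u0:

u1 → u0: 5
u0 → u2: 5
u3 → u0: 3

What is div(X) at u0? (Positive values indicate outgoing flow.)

Divergence = sum of outgoing flows = (-5) + 5 + (-3) = -3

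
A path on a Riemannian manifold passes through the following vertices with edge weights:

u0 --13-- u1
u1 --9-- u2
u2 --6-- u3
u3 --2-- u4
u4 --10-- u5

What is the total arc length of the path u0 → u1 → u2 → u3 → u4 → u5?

Arc length = 13 + 9 + 6 + 2 + 10 = 40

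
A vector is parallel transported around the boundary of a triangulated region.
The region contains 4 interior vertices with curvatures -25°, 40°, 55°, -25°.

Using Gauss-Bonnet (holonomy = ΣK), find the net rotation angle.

Holonomy = total enclosed curvature = (-25°) + 40° + 55° + (-25°) = 45°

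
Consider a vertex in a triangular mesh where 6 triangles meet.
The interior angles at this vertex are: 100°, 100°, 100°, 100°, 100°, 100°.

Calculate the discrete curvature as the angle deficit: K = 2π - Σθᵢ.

Sum of angles = 600°. K = 360° - 600° = -240°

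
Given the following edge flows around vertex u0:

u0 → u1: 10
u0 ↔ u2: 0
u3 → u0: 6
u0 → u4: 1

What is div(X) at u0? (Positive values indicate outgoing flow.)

Divergence = sum of outgoing flows = 10 + 0 + (-6) + 1 = 5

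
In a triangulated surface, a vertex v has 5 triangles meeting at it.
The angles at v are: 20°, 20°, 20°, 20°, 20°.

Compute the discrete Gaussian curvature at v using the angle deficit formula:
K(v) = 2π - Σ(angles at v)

Sum of angles = 100°. K = 360° - 100° = 260°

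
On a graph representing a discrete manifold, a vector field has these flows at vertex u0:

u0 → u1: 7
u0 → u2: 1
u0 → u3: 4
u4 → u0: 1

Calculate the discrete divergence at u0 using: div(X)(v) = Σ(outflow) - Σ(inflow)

Divergence = sum of outgoing flows = 7 + 1 + 4 + (-1) = 11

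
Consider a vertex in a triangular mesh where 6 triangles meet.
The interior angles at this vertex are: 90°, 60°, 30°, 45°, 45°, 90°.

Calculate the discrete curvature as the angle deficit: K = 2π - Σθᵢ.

Sum of angles = 360°. K = 360° - 360° = 0° = 0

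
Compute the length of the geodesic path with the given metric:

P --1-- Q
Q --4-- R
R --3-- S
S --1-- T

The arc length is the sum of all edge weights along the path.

Arc length = 1 + 4 + 3 + 1 = 9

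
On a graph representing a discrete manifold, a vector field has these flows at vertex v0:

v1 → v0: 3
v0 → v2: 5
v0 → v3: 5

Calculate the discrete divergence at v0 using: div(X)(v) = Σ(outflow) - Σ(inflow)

Divergence = sum of outgoing flows = (-3) + 5 + 5 = 7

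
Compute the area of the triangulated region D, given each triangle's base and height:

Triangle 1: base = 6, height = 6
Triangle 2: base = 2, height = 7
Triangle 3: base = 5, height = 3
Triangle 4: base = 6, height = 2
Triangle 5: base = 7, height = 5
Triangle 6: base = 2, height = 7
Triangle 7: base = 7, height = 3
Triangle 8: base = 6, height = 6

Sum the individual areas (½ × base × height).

(1/2)×6×6 + (1/2)×2×7 + (1/2)×5×3 + (1/2)×6×2 + (1/2)×7×5 + (1/2)×2×7 + (1/2)×7×3 + (1/2)×6×6 = 91.5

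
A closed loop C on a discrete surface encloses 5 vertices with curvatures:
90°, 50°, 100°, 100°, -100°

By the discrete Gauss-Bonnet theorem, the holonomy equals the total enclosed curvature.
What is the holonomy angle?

Holonomy = total enclosed curvature = 90° + 50° + 100° + 100° + (-100°) = 240°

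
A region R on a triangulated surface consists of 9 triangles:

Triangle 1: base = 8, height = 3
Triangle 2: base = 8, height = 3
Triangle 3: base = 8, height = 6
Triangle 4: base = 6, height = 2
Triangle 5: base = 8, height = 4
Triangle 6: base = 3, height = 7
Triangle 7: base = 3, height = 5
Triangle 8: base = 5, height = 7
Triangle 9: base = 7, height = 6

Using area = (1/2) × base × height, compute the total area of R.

(1/2)×8×3 + (1/2)×8×3 + (1/2)×8×6 + (1/2)×6×2 + (1/2)×8×4 + (1/2)×3×7 + (1/2)×3×5 + (1/2)×5×7 + (1/2)×7×6 = 126.5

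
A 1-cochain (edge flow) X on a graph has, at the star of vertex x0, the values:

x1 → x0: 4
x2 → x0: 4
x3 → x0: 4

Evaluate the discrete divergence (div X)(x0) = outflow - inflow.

Divergence = sum of outgoing flows = (-4) + (-4) + (-4) = -12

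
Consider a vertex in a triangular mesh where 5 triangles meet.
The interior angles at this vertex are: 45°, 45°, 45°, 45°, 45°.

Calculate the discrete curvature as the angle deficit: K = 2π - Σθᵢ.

Sum of angles = 225°. K = 360° - 225° = 135°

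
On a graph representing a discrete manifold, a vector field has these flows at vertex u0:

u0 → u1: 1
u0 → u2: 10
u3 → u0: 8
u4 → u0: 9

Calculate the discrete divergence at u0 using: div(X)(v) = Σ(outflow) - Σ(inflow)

Divergence = sum of outgoing flows = 1 + 10 + (-8) + (-9) = -6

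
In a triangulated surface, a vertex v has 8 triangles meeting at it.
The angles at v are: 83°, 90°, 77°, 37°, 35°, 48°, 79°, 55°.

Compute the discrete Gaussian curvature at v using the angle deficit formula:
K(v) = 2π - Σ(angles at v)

Sum of angles = 504°. K = 360° - 504° = -144° = -4π/5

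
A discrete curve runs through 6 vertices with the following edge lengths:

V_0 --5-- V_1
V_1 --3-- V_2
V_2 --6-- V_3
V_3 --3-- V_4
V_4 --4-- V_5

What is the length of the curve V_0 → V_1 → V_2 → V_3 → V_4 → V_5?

Arc length = 5 + 3 + 6 + 3 + 4 = 21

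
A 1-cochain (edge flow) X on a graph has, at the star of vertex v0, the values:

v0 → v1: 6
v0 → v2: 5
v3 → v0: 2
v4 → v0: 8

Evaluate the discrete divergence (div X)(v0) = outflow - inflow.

Divergence = sum of outgoing flows = 6 + 5 + (-2) + (-8) = 1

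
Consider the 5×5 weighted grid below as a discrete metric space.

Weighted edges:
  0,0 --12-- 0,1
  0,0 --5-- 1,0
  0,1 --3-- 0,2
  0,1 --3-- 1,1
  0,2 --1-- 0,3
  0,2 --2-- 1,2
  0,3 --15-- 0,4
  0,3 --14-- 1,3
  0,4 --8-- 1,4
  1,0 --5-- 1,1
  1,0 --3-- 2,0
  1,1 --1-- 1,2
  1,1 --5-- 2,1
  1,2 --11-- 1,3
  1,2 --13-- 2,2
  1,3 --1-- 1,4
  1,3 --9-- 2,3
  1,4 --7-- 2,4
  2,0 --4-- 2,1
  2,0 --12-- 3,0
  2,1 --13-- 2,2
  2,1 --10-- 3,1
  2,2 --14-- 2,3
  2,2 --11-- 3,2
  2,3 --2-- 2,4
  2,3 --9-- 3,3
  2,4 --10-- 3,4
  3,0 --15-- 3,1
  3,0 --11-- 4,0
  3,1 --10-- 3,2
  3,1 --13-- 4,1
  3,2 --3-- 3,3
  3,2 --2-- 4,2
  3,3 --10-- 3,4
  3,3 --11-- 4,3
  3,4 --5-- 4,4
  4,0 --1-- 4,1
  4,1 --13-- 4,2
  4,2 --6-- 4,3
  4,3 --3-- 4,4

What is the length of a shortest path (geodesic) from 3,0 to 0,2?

Shortest path: 3,0 → 2,0 → 1,0 → 1,1 → 1,2 → 0,2, total weight = 23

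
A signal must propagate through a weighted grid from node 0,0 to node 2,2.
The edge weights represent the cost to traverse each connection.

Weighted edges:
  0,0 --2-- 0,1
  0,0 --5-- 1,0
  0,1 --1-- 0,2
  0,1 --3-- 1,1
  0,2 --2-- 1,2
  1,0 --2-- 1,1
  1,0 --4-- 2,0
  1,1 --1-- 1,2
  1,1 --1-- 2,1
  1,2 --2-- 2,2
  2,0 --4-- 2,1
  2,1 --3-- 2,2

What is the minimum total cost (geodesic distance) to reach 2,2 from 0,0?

Shortest path: 0,0 → 0,1 → 0,2 → 1,2 → 2,2, total weight = 7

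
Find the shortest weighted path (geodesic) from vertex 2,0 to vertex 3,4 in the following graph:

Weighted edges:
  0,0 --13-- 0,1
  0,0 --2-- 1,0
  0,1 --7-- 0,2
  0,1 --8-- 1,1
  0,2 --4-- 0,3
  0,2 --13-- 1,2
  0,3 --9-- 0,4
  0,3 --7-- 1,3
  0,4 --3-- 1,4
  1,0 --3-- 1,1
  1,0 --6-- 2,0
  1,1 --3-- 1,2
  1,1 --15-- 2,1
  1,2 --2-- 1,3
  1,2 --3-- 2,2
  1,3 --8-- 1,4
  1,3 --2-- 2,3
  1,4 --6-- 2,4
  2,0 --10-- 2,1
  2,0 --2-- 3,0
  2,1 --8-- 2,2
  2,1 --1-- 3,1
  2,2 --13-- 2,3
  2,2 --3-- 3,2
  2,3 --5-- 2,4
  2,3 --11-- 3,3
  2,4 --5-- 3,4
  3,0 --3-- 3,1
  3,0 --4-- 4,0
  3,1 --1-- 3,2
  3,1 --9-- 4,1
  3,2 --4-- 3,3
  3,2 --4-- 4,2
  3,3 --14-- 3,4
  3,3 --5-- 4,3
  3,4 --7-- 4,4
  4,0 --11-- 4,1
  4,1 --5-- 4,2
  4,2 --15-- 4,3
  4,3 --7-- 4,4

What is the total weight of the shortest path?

Shortest path: 2,0 → 3,0 → 3,1 → 3,2 → 3,3 → 3,4, total weight = 24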